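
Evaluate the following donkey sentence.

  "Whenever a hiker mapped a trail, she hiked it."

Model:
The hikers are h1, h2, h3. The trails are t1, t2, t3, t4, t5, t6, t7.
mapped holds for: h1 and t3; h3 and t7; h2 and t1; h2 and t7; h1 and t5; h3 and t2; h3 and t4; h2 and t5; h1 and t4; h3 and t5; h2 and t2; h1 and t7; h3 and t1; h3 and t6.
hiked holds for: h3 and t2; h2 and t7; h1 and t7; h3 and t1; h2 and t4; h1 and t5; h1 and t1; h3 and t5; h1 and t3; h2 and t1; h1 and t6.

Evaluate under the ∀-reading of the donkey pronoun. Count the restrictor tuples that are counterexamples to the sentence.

"it" takes "a trail" as antecedent — a donkey pronoun bound across the clause boundary.
Strong reading: for every (h,t) with mapped(h,t), hiked(h,t).
Restrictor pairs: (h1,t3) ✓  (h1,t4) ✗  (h1,t5) ✓  (h1,t7) ✓  (h2,t1) ✓  (h2,t2) ✗  (h2,t5) ✗  (h2,t7) ✓  (h3,t1) ✓  (h3,t2) ✓  (h3,t4) ✗  (h3,t5) ✓  (h3,t6) ✗  (h3,t7) ✗
Counterexamples (restrictor pairs failing the scope): 6.

6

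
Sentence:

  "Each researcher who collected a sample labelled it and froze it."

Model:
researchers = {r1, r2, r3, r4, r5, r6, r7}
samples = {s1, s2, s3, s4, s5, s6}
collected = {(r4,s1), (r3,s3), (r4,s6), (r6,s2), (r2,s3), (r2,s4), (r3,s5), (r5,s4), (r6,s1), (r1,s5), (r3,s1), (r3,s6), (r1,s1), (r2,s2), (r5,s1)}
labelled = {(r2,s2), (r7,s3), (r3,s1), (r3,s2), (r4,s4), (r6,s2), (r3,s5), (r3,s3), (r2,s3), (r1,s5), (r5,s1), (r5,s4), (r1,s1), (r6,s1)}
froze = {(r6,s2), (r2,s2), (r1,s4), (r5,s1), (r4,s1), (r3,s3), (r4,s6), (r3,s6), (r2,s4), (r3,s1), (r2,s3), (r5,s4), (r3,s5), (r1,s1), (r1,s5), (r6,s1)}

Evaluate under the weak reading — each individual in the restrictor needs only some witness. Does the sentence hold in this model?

False

"it" takes "a sample" as antecedent — a donkey pronoun bound across the clause boundary.
Weak reading: every researcher r with some collected-sample has at least one collected-sample s such that labelled(r,s) ∧ froze(r,s).
Per researcher: r1:✓  r2:✓  r3:✓  r4:✗  r5:✓  r6:✓
r4 has no witness among its collected-samples.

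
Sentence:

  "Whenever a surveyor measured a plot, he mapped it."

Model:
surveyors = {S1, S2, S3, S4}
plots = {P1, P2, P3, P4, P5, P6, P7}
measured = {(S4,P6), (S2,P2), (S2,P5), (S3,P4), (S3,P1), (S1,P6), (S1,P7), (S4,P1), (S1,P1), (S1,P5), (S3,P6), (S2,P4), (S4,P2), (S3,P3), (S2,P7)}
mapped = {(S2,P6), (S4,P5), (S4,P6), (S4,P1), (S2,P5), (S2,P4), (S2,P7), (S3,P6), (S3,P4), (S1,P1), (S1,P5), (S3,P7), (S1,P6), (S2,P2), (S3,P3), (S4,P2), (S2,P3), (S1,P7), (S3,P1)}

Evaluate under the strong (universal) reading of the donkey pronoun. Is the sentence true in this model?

"it" takes "a plot" as antecedent — a donkey pronoun bound across the clause boundary.
Strong reading: for every (s,p) with measured(s,p), mapped(s,p).
Restrictor pairs: (S1,P1) ✓  (S1,P5) ✓  (S1,P6) ✓  (S1,P7) ✓  (S2,P2) ✓  (S2,P4) ✓  (S2,P5) ✓  (S2,P7) ✓  (S3,P1) ✓  (S3,P3) ✓  (S3,P4) ✓  (S3,P6) ✓  (S4,P1) ✓  (S4,P2) ✓  (S4,P6) ✓
Every restrictor pair satisfies the scope.

True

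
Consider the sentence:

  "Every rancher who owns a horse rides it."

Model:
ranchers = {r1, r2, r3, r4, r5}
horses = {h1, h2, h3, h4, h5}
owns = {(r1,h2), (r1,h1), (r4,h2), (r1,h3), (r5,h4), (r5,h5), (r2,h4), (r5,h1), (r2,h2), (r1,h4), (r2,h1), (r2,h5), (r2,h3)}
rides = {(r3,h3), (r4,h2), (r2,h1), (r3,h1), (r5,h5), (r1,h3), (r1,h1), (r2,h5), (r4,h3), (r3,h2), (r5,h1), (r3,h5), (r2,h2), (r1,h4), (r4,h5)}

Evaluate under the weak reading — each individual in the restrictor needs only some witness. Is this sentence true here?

"it" takes "a horse" as antecedent — a donkey pronoun bound across the clause boundary.
Weak reading: every rancher r with some owns-horse has at least one owns-horse h such that rides(r,h).
Per rancher: r1:✓  r2:✓  r4:✓  r5:✓
Every rancher in the restrictor has a witness.

True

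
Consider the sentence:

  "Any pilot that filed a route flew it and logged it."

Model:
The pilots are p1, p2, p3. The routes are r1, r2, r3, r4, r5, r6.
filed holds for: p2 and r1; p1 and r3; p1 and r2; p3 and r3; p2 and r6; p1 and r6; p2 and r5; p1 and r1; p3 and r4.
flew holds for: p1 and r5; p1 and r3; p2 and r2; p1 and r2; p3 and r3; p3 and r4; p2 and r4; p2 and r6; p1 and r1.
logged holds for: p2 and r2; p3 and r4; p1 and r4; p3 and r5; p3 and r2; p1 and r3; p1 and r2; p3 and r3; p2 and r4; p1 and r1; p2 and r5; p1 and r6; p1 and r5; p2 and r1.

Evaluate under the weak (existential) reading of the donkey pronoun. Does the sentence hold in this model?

False

"it" takes "a route" as antecedent — a donkey pronoun bound across the clause boundary.
Weak reading: every pilot p with some filed-route has at least one filed-route r such that flew(p,r) ∧ logged(p,r).
Per pilot: p1:✓  p2:✗  p3:✓
p2 has no witness among its filed-routes.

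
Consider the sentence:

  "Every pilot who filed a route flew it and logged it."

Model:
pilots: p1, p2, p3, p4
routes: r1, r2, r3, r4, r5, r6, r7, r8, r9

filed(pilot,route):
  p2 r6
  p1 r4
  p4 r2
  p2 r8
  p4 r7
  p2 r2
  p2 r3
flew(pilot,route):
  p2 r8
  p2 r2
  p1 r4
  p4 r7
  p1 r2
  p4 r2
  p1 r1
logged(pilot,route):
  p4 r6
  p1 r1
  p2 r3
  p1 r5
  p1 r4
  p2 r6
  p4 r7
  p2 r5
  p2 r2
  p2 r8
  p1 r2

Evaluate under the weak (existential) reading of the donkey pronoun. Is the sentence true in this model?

True

"it" takes "a route" as antecedent — a donkey pronoun bound across the clause boundary.
Weak reading: every pilot p with some filed-route has at least one filed-route r such that flew(p,r) ∧ logged(p,r).
Per pilot: p1:✓  p2:✓  p4:✓
Every pilot in the restrictor has a witness.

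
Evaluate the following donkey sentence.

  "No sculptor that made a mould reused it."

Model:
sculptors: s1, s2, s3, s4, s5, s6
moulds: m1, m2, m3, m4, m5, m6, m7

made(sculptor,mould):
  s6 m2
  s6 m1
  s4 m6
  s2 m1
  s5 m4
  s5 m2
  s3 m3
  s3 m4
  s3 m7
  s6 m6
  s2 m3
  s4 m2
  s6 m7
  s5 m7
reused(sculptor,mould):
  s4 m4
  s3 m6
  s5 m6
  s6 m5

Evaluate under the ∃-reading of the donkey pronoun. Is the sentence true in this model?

True

"it" takes "a mould" as antecedent — a donkey pronoun bound across the clause boundary.
Truth condition: for no (s,m) with made(s,m) does reused(s,m) hold.
Restrictor pairs — does the scope hold? (s2,m1):fails  (s2,m3):fails  (s3,m3):fails  (s3,m4):fails  (s3,m7):fails  (s4,m2):fails  (s4,m6):fails  (s5,m2):fails  (s5,m4):fails  (s5,m7):fails  (s6,m1):fails  (s6,m2):fails  (s6,m6):fails  (s6,m7):fails
Scope holds for no restrictor pair, so the sentence is true.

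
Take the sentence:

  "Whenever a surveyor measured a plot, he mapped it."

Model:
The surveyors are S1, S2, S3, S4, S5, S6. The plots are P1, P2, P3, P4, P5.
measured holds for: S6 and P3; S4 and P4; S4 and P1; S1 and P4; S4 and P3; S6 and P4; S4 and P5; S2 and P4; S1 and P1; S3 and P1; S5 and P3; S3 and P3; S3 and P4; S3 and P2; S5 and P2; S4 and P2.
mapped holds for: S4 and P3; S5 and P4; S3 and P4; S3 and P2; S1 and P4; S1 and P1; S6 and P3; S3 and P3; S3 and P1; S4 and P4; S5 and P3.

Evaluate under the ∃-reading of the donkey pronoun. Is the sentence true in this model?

"it" takes "a plot" as antecedent — a donkey pronoun bound across the clause boundary.
Weak reading: every surveyor s with some measured-plot has at least one measured-plot p such that mapped(s,p).
Per surveyor: S1:✓  S2:✗  S3:✓  S4:✓  S5:✓  S6:✓
S2 has no witness among its measured-plots.

False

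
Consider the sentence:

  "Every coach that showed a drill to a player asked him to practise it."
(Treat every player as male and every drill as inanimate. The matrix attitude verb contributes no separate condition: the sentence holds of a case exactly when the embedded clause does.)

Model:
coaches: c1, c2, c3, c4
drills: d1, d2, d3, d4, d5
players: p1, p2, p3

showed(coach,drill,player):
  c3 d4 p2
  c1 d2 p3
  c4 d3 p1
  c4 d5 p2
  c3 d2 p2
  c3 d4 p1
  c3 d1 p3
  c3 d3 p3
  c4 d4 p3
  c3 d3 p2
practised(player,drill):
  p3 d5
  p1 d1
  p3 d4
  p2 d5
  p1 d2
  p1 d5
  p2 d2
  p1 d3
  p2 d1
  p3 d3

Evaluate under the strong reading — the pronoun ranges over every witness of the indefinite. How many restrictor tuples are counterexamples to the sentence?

5

"him" takes "a player" as antecedent and "it" takes "a drill"; both are donkey pronouns co-varying with the restrictor.
Strong reading: for every (c,d,p) with showed(c,d,p), practised(p,d).
Restrictor triples: (c1,d2,p3)→practised(p3,d2) ✗  (c3,d1,p3)→practised(p3,d1) ✗  (c3,d2,p2)→practised(p2,d2) ✓  (c3,d3,p2)→practised(p2,d3) ✗  (c3,d3,p3)→practised(p3,d3) ✓  (c3,d4,p1)→practised(p1,d4) ✗  (c3,d4,p2)→practised(p2,d4) ✗  (c4,d3,p1)→practised(p1,d3) ✓  (c4,d4,p3)→practised(p3,d4) ✓  (c4,d5,p2)→practised(p2,d5) ✓
Counterexamples (restrictor triples failing the scope): 5.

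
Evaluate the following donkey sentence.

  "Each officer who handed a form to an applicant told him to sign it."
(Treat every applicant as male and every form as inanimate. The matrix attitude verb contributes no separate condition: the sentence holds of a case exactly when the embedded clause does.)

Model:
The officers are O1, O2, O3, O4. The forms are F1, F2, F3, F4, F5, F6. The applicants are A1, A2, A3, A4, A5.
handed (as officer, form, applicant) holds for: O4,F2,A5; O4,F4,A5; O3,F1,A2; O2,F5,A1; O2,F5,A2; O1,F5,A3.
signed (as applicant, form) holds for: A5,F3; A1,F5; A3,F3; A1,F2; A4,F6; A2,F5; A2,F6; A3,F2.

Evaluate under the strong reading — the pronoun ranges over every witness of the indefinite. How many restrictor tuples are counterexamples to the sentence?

4

"him" takes "an applicant" as antecedent and "it" takes "a form"; both are donkey pronouns co-varying with the restrictor.
Strong reading: for every (o,f,a) with handed(o,f,a), signed(a,f).
Restrictor triples: (O1,F5,A3)→signed(A3,F5) ✗  (O2,F5,A1)→signed(A1,F5) ✓  (O2,F5,A2)→signed(A2,F5) ✓  (O3,F1,A2)→signed(A2,F1) ✗  (O4,F2,A5)→signed(A5,F2) ✗  (O4,F4,A5)→signed(A5,F4) ✗
Counterexamples (restrictor triples failing the scope): 4.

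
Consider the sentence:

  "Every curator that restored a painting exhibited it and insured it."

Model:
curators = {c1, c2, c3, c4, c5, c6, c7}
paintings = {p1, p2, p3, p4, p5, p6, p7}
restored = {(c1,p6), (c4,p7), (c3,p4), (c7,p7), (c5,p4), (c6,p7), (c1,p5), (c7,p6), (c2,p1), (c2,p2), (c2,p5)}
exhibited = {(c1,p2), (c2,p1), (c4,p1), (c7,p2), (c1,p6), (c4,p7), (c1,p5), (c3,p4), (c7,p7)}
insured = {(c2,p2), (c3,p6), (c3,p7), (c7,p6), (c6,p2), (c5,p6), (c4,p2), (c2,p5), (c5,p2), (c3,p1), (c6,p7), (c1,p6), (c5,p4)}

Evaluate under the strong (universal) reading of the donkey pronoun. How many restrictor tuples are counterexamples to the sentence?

10

"it" takes "a painting" as antecedent — a donkey pronoun bound across the clause boundary.
Strong reading: for every (c,p) with restored(c,p), exhibited(c,p) ∧ insured(c,p).
Restrictor pairs: (c1,p5) ✗  (c1,p6) ✓  (c2,p1) ✗  (c2,p2) ✗  (c2,p5) ✗  (c3,p4) ✗  (c4,p7) ✗  (c5,p4) ✗  (c6,p7) ✗  (c7,p6) ✗  (c7,p7) ✗
Counterexamples (restrictor pairs failing the scope): 10.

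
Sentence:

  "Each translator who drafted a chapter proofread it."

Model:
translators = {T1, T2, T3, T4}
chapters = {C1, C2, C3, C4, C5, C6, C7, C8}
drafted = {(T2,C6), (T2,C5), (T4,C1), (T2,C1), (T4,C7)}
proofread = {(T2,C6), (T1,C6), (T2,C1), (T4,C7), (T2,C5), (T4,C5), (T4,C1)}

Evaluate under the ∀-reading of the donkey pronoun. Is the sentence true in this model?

"it" takes "a chapter" as antecedent — a donkey pronoun bound across the clause boundary.
Strong reading: for every (t,c) with drafted(t,c), proofread(t,c).
Restrictor pairs: (T2,C1) ✓  (T2,C5) ✓  (T2,C6) ✓  (T4,C1) ✓  (T4,C7) ✓
Every restrictor pair satisfies the scope.

True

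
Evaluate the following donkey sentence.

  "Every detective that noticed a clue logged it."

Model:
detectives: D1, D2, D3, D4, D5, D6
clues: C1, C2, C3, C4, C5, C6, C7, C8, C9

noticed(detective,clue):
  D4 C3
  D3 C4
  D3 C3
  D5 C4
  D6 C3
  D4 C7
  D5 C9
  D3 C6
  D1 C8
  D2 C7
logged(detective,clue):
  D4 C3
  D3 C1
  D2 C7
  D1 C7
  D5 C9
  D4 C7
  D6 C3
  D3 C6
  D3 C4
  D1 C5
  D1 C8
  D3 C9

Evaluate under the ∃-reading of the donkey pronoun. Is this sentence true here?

True

"it" takes "a clue" as antecedent — a donkey pronoun bound across the clause boundary.
Weak reading: every detective d with some noticed-clue has at least one noticed-clue c such that logged(d,c).
Per detective: D1:✓  D2:✓  D3:✓  D4:✓  D5:✓  D6:✓
Every detective in the restrictor has a witness.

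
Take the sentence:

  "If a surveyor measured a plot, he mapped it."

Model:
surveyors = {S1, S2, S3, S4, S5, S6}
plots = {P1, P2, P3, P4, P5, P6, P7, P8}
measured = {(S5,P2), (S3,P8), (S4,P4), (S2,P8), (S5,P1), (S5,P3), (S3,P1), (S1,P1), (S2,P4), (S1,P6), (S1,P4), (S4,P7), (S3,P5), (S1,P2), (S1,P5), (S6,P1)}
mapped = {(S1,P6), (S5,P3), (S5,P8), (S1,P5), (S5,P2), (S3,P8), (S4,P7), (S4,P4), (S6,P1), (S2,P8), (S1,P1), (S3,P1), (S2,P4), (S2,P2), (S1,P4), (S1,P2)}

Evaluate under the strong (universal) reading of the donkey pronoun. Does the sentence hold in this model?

False

"it" takes "a plot" as antecedent — a donkey pronoun bound across the clause boundary.
Strong reading: for every (s,p) with measured(s,p), mapped(s,p).
Restrictor pairs: (S1,P1) ✓  (S1,P2) ✓  (S1,P4) ✓  (S1,P5) ✓  (S1,P6) ✓  (S2,P4) ✓  (S2,P8) ✓  (S3,P1) ✓  (S3,P5) ✗  (S3,P8) ✓  (S4,P4) ✓  (S4,P7) ✓  (S5,P1) ✗  (S5,P2) ✓  (S5,P3) ✓  (S6,P1) ✓
Counterexample: (S3,P5) is in measured but fails the scope.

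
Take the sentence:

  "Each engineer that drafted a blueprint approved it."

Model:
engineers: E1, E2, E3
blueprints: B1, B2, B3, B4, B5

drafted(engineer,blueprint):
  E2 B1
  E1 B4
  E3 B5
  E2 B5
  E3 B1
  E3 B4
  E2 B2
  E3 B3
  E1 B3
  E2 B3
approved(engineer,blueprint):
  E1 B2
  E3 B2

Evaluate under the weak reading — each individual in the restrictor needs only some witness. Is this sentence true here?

"it" takes "a blueprint" as antecedent — a donkey pronoun bound across the clause boundary.
Weak reading: every engineer e with some drafted-blueprint has at least one drafted-blueprint b such that approved(e,b).
Per engineer: E1:✗  E2:✗  E3:✗
E1 has no witness among its drafted-blueprints.

False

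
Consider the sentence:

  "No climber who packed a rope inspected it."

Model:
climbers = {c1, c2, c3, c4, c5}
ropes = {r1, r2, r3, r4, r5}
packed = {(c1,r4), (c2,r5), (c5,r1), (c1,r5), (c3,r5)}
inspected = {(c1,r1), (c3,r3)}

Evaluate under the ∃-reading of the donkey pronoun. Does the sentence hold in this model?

True

"it" takes "a rope" as antecedent — a donkey pronoun bound across the clause boundary.
Truth condition: for no (c,r) with packed(c,r) does inspected(c,r) hold.
Restrictor pairs — does the scope hold? (c1,r4):fails  (c1,r5):fails  (c2,r5):fails  (c3,r5):fails  (c5,r1):fails
Scope holds for no restrictor pair, so the sentence is true.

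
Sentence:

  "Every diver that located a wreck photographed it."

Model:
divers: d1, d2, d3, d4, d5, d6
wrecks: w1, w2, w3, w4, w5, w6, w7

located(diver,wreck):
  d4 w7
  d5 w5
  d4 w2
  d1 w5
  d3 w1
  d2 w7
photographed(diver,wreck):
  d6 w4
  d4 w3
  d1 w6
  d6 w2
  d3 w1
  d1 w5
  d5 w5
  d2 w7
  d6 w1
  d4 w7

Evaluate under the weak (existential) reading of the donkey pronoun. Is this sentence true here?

"it" takes "a wreck" as antecedent — a donkey pronoun bound across the clause boundary.
Weak reading: every diver d with some located-wreck has at least one located-wreck w such that photographed(d,w).
Per diver: d1:✓  d2:✓  d3:✓  d4:✓  d5:✓
Every diver in the restrictor has a witness.

True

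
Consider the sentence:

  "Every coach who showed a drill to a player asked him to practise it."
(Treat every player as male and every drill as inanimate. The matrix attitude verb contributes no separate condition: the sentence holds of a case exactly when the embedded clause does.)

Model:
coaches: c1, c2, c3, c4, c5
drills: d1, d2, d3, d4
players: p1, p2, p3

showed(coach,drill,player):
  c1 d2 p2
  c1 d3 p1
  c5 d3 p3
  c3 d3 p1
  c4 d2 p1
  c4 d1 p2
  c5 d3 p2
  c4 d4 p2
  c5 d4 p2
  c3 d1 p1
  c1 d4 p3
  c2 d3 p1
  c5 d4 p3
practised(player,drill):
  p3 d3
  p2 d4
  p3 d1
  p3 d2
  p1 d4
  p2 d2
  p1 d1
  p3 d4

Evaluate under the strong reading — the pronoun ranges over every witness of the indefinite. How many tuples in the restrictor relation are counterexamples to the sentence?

"him" takes "a player" as antecedent and "it" takes "a drill"; both are donkey pronouns co-varying with the restrictor.
Strong reading: for every (c,d,p) with showed(c,d,p), practised(p,d).
Restrictor triples: (c1,d2,p2)→practised(p2,d2) ✓  (c1,d3,p1)→practised(p1,d3) ✗  (c1,d4,p3)→practised(p3,d4) ✓  (c2,d3,p1)→practised(p1,d3) ✗  (c3,d1,p1)→practised(p1,d1) ✓  (c3,d3,p1)→practised(p1,d3) ✗  (c4,d1,p2)→practised(p2,d1) ✗  (c4,d2,p1)→practised(p1,d2) ✗  (c4,d4,p2)→practised(p2,d4) ✓  (c5,d3,p2)→practised(p2,d3) ✗  (c5,d3,p3)→practised(p3,d3) ✓  (c5,d4,p2)→practised(p2,d4) ✓  (c5,d4,p3)→practised(p3,d4) ✓
Counterexamples (restrictor triples failing the scope): 6.

6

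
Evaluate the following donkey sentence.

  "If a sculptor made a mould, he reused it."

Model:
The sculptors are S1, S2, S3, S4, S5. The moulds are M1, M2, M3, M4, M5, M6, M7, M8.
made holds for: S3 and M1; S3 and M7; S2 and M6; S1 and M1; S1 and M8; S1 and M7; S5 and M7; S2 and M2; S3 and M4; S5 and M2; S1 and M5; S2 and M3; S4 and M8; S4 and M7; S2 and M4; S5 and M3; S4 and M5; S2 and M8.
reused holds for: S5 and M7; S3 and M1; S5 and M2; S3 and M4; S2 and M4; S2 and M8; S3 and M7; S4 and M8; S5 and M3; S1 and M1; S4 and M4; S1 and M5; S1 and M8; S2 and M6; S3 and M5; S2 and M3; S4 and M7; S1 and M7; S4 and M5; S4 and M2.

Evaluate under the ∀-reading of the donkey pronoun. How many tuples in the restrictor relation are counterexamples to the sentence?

1

"it" takes "a mould" as antecedent — a donkey pronoun bound across the clause boundary.
Strong reading: for every (s,m) with made(s,m), reused(s,m).
Restrictor pairs: (S1,M1) ✓  (S1,M5) ✓  (S1,M7) ✓  (S1,M8) ✓  (S2,M2) ✗  (S2,M3) ✓  (S2,M4) ✓  (S2,M6) ✓  (S2,M8) ✓  (S3,M1) ✓  (S3,M4) ✓  (S3,M7) ✓  (S4,M5) ✓  (S4,M7) ✓  (S4,M8) ✓  (S5,M2) ✓  (S5,M3) ✓  (S5,M7) ✓
Counterexamples (restrictor pairs failing the scope): 1.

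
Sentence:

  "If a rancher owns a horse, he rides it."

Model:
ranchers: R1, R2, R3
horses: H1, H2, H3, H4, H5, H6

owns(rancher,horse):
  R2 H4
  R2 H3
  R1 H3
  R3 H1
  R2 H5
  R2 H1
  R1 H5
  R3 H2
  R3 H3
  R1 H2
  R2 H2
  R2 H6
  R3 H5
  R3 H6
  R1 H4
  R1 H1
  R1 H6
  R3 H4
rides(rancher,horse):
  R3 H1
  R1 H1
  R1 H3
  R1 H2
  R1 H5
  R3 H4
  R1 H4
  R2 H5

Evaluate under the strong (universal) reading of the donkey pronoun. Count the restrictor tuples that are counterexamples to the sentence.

"it" takes "a horse" as antecedent — a donkey pronoun bound across the clause boundary.
Strong reading: for every (r,h) with owns(r,h), rides(r,h).
Restrictor pairs: (R1,H1) ✓  (R1,H2) ✓  (R1,H3) ✓  (R1,H4) ✓  (R1,H5) ✓  (R1,H6) ✗  (R2,H1) ✗  (R2,H2) ✗  (R2,H3) ✗  (R2,H4) ✗  (R2,H5) ✓  (R2,H6) ✗  (R3,H1) ✓  (R3,H2) ✗  (R3,H3) ✗  (R3,H4) ✓  (R3,H5) ✗  (R3,H6) ✗
Counterexamples (restrictor pairs failing the scope): 10.

10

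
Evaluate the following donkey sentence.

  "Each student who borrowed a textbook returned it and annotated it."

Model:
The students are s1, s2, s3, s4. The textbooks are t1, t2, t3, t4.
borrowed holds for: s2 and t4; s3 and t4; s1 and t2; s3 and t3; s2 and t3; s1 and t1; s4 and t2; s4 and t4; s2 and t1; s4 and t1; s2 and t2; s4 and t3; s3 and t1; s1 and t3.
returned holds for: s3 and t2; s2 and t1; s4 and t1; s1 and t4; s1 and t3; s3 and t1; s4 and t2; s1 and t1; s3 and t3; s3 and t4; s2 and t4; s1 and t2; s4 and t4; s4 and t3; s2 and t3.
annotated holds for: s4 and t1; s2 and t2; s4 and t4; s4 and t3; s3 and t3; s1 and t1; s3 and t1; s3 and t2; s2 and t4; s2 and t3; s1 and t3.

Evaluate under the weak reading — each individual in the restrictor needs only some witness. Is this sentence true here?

True

"it" takes "a textbook" as antecedent — a donkey pronoun bound across the clause boundary.
Weak reading: every student s with some borrowed-textbook has at least one borrowed-textbook t such that returned(s,t) ∧ annotated(s,t).
Per student: s1:✓  s2:✓  s3:✓  s4:✓
Every student in the restrictor has a witness.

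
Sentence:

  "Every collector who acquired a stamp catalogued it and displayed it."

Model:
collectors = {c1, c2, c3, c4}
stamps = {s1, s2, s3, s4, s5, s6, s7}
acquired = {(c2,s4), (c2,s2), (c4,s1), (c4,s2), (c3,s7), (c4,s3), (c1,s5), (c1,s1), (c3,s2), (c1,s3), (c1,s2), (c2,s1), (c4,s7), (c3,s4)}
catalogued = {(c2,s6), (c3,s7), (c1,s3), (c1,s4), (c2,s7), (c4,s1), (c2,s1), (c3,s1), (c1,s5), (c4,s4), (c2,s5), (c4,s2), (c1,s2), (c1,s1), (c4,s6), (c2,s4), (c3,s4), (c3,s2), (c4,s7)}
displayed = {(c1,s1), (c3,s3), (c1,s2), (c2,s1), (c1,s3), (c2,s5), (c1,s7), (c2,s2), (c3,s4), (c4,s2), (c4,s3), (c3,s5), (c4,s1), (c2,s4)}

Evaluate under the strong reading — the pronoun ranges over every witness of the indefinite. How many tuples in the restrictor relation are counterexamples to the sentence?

6

"it" takes "a stamp" as antecedent — a donkey pronoun bound across the clause boundary.
Strong reading: for every (c,s) with acquired(c,s), catalogued(c,s) ∧ displayed(c,s).
Restrictor pairs: (c1,s1) ✓  (c1,s2) ✓  (c1,s3) ✓  (c1,s5) ✗  (c2,s1) ✓  (c2,s2) ✗  (c2,s4) ✓  (c3,s2) ✗  (c3,s4) ✓  (c3,s7) ✗  (c4,s1) ✓  (c4,s2) ✓  (c4,s3) ✗  (c4,s7) ✗
Counterexamples (restrictor pairs failing the scope): 6.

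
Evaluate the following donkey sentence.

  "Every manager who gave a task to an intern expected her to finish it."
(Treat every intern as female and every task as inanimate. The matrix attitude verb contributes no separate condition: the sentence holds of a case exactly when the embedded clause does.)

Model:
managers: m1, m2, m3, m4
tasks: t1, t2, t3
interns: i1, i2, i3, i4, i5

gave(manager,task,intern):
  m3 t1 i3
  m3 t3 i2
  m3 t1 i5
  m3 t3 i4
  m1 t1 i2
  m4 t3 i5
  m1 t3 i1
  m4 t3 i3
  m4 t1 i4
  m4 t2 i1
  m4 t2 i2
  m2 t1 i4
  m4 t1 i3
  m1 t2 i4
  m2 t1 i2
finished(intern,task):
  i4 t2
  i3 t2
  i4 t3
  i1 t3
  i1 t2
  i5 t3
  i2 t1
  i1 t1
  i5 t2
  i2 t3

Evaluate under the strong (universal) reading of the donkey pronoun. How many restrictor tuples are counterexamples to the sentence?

7

"her" takes "an intern" as antecedent and "it" takes "a task"; both are donkey pronouns co-varying with the restrictor.
Strong reading: for every (m,t,i) with gave(m,t,i), finished(i,t).
Restrictor triples: (m1,t1,i2)→finished(i2,t1) ✓  (m1,t2,i4)→finished(i4,t2) ✓  (m1,t3,i1)→finished(i1,t3) ✓  (m2,t1,i2)→finished(i2,t1) ✓  (m2,t1,i4)→finished(i4,t1) ✗  (m3,t1,i3)→finished(i3,t1) ✗  (m3,t1,i5)→finished(i5,t1) ✗  (m3,t3,i2)→finished(i2,t3) ✓  (m3,t3,i4)→finished(i4,t3) ✓  (m4,t1,i3)→finished(i3,t1) ✗  (m4,t1,i4)→finished(i4,t1) ✗  (m4,t2,i1)→finished(i1,t2) ✓  (m4,t2,i2)→finished(i2,t2) ✗  (m4,t3,i3)→finished(i3,t3) ✗  (m4,t3,i5)→finished(i5,t3) ✓
Counterexamples (restrictor triples failing the scope): 7.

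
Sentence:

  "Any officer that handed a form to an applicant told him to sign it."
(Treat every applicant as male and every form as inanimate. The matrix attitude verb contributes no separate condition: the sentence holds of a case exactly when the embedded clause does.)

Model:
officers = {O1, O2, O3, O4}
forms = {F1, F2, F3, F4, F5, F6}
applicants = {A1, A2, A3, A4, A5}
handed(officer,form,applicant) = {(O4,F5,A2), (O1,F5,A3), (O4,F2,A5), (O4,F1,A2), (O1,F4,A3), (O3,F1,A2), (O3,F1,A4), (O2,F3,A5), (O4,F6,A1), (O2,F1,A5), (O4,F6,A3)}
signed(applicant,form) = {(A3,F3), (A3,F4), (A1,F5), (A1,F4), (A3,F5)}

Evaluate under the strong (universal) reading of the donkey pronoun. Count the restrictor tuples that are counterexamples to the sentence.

9

"him" takes "an applicant" as antecedent and "it" takes "a form"; both are donkey pronouns co-varying with the restrictor.
Strong reading: for every (o,f,a) with handed(o,f,a), signed(a,f).
Restrictor triples: (O1,F4,A3)→signed(A3,F4) ✓  (O1,F5,A3)→signed(A3,F5) ✓  (O2,F1,A5)→signed(A5,F1) ✗  (O2,F3,A5)→signed(A5,F3) ✗  (O3,F1,A2)→signed(A2,F1) ✗  (O3,F1,A4)→signed(A4,F1) ✗  (O4,F1,A2)→signed(A2,F1) ✗  (O4,F2,A5)→signed(A5,F2) ✗  (O4,F5,A2)→signed(A2,F5) ✗  (O4,F6,A1)→signed(A1,F6) ✗  (O4,F6,A3)→signed(A3,F6) ✗
Counterexamples (restrictor triples failing the scope): 9.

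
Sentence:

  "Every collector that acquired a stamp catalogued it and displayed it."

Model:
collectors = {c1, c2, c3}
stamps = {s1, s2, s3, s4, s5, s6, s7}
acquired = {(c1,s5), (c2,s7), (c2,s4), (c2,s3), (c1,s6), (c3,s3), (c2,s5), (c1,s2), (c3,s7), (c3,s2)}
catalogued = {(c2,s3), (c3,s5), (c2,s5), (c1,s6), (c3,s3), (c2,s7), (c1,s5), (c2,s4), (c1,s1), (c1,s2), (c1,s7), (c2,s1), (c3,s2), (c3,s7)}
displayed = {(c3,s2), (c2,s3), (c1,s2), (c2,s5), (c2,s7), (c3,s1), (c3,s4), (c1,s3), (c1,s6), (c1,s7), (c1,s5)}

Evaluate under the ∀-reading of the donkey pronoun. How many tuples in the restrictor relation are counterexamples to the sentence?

"it" takes "a stamp" as antecedent — a donkey pronoun bound across the clause boundary.
Strong reading: for every (c,s) with acquired(c,s), catalogued(c,s) ∧ displayed(c,s).
Restrictor pairs: (c1,s2) ✓  (c1,s5) ✓  (c1,s6) ✓  (c2,s3) ✓  (c2,s4) ✗  (c2,s5) ✓  (c2,s7) ✓  (c3,s2) ✓  (c3,s3) ✗  (c3,s7) ✗
Counterexamples (restrictor pairs failing the scope): 3.

3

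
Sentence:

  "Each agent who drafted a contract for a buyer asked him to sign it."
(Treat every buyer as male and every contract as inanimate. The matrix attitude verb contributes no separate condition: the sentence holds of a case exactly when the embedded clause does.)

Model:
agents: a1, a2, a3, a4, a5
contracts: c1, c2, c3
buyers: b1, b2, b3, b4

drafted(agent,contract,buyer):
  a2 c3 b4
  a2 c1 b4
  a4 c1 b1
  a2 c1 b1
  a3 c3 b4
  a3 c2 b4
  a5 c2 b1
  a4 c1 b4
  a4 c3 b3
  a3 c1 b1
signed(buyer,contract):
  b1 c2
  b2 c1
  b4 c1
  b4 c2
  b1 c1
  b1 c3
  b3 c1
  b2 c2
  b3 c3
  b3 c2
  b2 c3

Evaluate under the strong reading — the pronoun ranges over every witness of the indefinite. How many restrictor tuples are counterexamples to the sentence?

"him" takes "a buyer" as antecedent and "it" takes "a contract"; both are donkey pronouns co-varying with the restrictor.
Strong reading: for every (a,c,b) with drafted(a,c,b), signed(b,c).
Restrictor triples: (a2,c1,b1)→signed(b1,c1) ✓  (a2,c1,b4)→signed(b4,c1) ✓  (a2,c3,b4)→signed(b4,c3) ✗  (a3,c1,b1)→signed(b1,c1) ✓  (a3,c2,b4)→signed(b4,c2) ✓  (a3,c3,b4)→signed(b4,c3) ✗  (a4,c1,b1)→signed(b1,c1) ✓  (a4,c1,b4)→signed(b4,c1) ✓  (a4,c3,b3)→signed(b3,c3) ✓  (a5,c2,b1)→signed(b1,c2) ✓
Counterexamples (restrictor triples failing the scope): 2.

2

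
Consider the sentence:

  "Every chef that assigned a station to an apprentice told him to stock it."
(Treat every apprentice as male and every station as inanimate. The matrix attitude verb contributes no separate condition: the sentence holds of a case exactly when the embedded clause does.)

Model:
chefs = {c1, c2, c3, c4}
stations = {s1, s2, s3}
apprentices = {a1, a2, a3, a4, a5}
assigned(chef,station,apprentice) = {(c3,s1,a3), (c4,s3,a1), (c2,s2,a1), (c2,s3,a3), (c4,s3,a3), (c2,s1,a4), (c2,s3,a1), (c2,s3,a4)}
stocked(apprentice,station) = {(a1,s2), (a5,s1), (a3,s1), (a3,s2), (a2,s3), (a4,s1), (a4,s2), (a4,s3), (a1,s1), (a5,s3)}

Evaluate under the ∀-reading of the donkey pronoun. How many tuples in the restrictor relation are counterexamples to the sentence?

"him" takes "an apprentice" as antecedent and "it" takes "a station"; both are donkey pronouns co-varying with the restrictor.
Strong reading: for every (c,s,a) with assigned(c,s,a), stocked(a,s).
Restrictor triples: (c2,s1,a4)→stocked(a4,s1) ✓  (c2,s2,a1)→stocked(a1,s2) ✓  (c2,s3,a1)→stocked(a1,s3) ✗  (c2,s3,a3)→stocked(a3,s3) ✗  (c2,s3,a4)→stocked(a4,s3) ✓  (c3,s1,a3)→stocked(a3,s1) ✓  (c4,s3,a1)→stocked(a1,s3) ✗  (c4,s3,a3)→stocked(a3,s3) ✗
Counterexamples (restrictor triples failing the scope): 4.

4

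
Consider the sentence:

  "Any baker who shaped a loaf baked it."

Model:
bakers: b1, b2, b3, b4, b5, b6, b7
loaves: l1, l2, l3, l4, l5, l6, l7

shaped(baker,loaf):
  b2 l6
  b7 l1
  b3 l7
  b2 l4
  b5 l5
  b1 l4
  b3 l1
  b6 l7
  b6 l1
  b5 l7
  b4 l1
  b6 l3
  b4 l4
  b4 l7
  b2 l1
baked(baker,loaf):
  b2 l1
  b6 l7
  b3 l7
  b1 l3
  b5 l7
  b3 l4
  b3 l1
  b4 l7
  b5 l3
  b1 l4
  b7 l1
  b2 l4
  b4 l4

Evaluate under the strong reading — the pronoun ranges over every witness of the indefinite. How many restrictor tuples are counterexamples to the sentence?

5

"it" takes "a loaf" as antecedent — a donkey pronoun bound across the clause boundary.
Strong reading: for every (b,l) with shaped(b,l), baked(b,l).
Restrictor pairs: (b1,l4) ✓  (b2,l1) ✓  (b2,l4) ✓  (b2,l6) ✗  (b3,l1) ✓  (b3,l7) ✓  (b4,l1) ✗  (b4,l4) ✓  (b4,l7) ✓  (b5,l5) ✗  (b5,l7) ✓  (b6,l1) ✗  (b6,l3) ✗  (b6,l7) ✓  (b7,l1) ✓
Counterexamples (restrictor pairs failing the scope): 5.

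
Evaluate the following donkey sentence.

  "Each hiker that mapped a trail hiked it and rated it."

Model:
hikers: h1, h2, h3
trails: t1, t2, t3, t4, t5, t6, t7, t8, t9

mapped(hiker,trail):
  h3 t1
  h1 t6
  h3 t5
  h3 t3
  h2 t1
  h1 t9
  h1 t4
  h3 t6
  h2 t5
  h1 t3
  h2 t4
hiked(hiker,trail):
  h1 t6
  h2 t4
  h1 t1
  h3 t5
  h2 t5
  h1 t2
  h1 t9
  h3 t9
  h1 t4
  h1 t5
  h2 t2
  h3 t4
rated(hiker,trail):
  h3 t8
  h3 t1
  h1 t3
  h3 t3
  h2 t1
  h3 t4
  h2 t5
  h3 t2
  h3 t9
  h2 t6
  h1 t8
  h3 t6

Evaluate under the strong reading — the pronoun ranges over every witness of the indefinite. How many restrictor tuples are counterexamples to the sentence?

"it" takes "a trail" as antecedent — a donkey pronoun bound across the clause boundary.
Strong reading: for every (h,t) with mapped(h,t), hiked(h,t) ∧ rated(h,t).
Restrictor pairs: (h1,t3) ✗  (h1,t4) ✗  (h1,t6) ✗  (h1,t9) ✗  (h2,t1) ✗  (h2,t4) ✗  (h2,t5) ✓  (h3,t1) ✗  (h3,t3) ✗  (h3,t5) ✗  (h3,t6) ✗
Counterexamples (restrictor pairs failing the scope): 10.

10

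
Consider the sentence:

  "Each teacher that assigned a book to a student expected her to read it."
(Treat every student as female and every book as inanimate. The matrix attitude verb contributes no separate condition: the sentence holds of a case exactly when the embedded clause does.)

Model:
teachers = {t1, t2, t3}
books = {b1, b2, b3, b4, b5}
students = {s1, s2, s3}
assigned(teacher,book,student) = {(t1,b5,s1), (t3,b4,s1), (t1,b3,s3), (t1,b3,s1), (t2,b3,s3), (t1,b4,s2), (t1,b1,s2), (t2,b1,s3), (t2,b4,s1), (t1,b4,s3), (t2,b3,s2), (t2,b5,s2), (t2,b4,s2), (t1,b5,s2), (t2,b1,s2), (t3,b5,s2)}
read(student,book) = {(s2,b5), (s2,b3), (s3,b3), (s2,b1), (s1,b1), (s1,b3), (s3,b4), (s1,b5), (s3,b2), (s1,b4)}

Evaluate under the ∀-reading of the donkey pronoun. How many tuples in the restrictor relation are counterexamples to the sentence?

3

"her" takes "a student" as antecedent and "it" takes "a book"; both are donkey pronouns co-varying with the restrictor.
Strong reading: for every (t,b,s) with assigned(t,b,s), read(s,b).
Restrictor triples: (t1,b1,s2)→read(s2,b1) ✓  (t1,b3,s1)→read(s1,b3) ✓  (t1,b3,s3)→read(s3,b3) ✓  (t1,b4,s2)→read(s2,b4) ✗  (t1,b4,s3)→read(s3,b4) ✓  (t1,b5,s1)→read(s1,b5) ✓  (t1,b5,s2)→read(s2,b5) ✓  (t2,b1,s2)→read(s2,b1) ✓  (t2,b1,s3)→read(s3,b1) ✗  (t2,b3,s2)→read(s2,b3) ✓  (t2,b3,s3)→read(s3,b3) ✓  (t2,b4,s1)→read(s1,b4) ✓  (t2,b4,s2)→read(s2,b4) ✗  (t2,b5,s2)→read(s2,b5) ✓  (t3,b4,s1)→read(s1,b4) ✓  (t3,b5,s2)→read(s2,b5) ✓
Counterexamples (restrictor triples failing the scope): 3.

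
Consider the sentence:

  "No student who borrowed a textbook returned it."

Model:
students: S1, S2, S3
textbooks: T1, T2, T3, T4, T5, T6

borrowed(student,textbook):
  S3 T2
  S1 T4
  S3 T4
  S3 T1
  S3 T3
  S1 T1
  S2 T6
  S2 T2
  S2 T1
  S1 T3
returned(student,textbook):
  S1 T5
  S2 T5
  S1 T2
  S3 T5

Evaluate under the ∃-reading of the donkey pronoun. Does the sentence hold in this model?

"it" takes "a textbook" as antecedent — a donkey pronoun bound across the clause boundary.
Truth condition: for no (s,t) with borrowed(s,t) does returned(s,t) hold.
Restrictor pairs — does the scope hold? (S1,T1):fails  (S1,T3):fails  (S1,T4):fails  (S2,T1):fails  (S2,T2):fails  (S2,T6):fails  (S3,T1):fails  (S3,T2):fails  (S3,T3):fails  (S3,T4):fails
Scope holds for no restrictor pair, so the sentence is true.

True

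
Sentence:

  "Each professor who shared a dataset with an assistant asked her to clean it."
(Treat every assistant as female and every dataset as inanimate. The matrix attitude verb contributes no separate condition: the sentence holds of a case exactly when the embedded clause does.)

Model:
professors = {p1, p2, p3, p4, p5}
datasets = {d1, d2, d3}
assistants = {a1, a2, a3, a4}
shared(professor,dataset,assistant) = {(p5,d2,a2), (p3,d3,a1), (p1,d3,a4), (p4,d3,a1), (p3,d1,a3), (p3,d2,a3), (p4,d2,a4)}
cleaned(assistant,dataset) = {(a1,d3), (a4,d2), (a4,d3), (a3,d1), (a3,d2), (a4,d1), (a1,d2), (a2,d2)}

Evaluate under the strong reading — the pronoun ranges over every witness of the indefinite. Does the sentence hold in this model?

True

"her" takes "an assistant" as antecedent and "it" takes "a dataset"; both are donkey pronouns co-varying with the restrictor.
Strong reading: for every (p,d,a) with shared(p,d,a), cleaned(a,d).
Restrictor triples: (p1,d3,a4)→cleaned(a4,d3) ✓  (p3,d1,a3)→cleaned(a3,d1) ✓  (p3,d2,a3)→cleaned(a3,d2) ✓  (p3,d3,a1)→cleaned(a1,d3) ✓  (p4,d2,a4)→cleaned(a4,d2) ✓  (p4,d3,a1)→cleaned(a1,d3) ✓  (p5,d2,a2)→cleaned(a2,d2) ✓
Every restrictor triple satisfies the scope.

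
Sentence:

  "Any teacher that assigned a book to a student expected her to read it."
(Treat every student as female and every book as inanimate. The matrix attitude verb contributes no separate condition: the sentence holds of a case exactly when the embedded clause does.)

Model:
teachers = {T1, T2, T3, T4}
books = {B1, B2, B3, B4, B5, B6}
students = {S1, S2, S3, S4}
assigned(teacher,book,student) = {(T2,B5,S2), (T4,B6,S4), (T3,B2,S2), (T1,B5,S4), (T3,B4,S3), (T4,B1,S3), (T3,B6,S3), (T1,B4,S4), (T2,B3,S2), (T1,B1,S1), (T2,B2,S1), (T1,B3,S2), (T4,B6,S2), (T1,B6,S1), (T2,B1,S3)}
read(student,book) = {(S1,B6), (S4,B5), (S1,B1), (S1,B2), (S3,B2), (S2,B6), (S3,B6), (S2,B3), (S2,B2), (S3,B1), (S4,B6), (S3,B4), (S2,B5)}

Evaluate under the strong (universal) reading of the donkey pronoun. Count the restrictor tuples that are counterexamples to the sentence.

1

"her" takes "a student" as antecedent and "it" takes "a book"; both are donkey pronouns co-varying with the restrictor.
Strong reading: for every (t,b,s) with assigned(t,b,s), read(s,b).
Restrictor triples: (T1,B1,S1)→read(S1,B1) ✓  (T1,B3,S2)→read(S2,B3) ✓  (T1,B4,S4)→read(S4,B4) ✗  (T1,B5,S4)→read(S4,B5) ✓  (T1,B6,S1)→read(S1,B6) ✓  (T2,B1,S3)→read(S3,B1) ✓  (T2,B2,S1)→read(S1,B2) ✓  (T2,B3,S2)→read(S2,B3) ✓  (T2,B5,S2)→read(S2,B5) ✓  (T3,B2,S2)→read(S2,B2) ✓  (T3,B4,S3)→read(S3,B4) ✓  (T3,B6,S3)→read(S3,B6) ✓  (T4,B1,S3)→read(S3,B1) ✓  (T4,B6,S2)→read(S2,B6) ✓  (T4,B6,S4)→read(S4,B6) ✓
Counterexamples (restrictor triples failing the scope): 1.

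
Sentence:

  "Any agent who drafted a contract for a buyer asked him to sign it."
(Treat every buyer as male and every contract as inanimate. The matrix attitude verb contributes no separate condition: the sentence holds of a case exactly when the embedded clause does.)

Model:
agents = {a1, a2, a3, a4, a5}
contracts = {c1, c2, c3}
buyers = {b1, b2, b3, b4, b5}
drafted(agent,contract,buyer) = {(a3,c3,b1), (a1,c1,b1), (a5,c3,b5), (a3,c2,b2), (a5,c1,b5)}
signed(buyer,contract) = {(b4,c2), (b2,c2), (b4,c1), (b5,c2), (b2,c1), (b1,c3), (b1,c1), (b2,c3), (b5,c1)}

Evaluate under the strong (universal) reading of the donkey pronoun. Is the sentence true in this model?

False

"him" takes "a buyer" as antecedent and "it" takes "a contract"; both are donkey pronouns co-varying with the restrictor.
Strong reading: for every (a,c,b) with drafted(a,c,b), signed(b,c).
Restrictor triples: (a1,c1,b1)→signed(b1,c1) ✓  (a3,c2,b2)→signed(b2,c2) ✓  (a3,c3,b1)→signed(b1,c3) ✓  (a5,c1,b5)→signed(b5,c1) ✓  (a5,c3,b5)→signed(b5,c3) ✗
Counterexample: (a5,c3,b5) — signed(b5,c3) does not hold.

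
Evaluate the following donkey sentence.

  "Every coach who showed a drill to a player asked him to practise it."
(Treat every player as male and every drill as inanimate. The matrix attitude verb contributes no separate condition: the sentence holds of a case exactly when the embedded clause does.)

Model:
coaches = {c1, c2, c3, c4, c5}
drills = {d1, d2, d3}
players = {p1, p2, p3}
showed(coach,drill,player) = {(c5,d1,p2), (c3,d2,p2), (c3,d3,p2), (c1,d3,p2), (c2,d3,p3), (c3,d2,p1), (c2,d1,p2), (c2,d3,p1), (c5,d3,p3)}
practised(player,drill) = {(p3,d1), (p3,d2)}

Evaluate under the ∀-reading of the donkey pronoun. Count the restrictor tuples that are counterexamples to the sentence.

"him" takes "a player" as antecedent and "it" takes "a drill"; both are donkey pronouns co-varying with the restrictor.
Strong reading: for every (c,d,p) with showed(c,d,p), practised(p,d).
Restrictor triples: (c1,d3,p2)→practised(p2,d3) ✗  (c2,d1,p2)→practised(p2,d1) ✗  (c2,d3,p1)→practised(p1,d3) ✗  (c2,d3,p3)→practised(p3,d3) ✗  (c3,d2,p1)→practised(p1,d2) ✗  (c3,d2,p2)→practised(p2,d2) ✗  (c3,d3,p2)→practised(p2,d3) ✗  (c5,d1,p2)→practised(p2,d1) ✗  (c5,d3,p3)→practised(p3,d3) ✗
Counterexamples (restrictor triples failing the scope): 9.

9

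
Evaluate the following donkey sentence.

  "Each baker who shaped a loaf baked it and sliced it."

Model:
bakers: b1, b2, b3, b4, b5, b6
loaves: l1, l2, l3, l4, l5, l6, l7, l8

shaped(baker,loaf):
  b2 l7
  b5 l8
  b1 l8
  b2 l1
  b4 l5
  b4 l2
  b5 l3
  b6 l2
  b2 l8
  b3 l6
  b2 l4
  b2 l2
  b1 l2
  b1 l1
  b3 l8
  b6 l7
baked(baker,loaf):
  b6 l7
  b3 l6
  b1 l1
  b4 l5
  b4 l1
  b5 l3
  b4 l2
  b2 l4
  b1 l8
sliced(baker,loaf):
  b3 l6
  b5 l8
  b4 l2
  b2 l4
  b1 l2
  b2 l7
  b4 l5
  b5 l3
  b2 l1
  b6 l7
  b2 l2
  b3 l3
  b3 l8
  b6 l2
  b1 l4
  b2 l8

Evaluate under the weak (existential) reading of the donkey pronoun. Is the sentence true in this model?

"it" takes "a loaf" as antecedent — a donkey pronoun bound across the clause boundary.
Weak reading: every baker b with some shaped-loaf has at least one shaped-loaf l such that baked(b,l) ∧ sliced(b,l).
Per baker: b1:✗  b2:✓  b3:✓  b4:✓  b5:✓  b6:✓
b1 has no witness among its shaped-loaves.

False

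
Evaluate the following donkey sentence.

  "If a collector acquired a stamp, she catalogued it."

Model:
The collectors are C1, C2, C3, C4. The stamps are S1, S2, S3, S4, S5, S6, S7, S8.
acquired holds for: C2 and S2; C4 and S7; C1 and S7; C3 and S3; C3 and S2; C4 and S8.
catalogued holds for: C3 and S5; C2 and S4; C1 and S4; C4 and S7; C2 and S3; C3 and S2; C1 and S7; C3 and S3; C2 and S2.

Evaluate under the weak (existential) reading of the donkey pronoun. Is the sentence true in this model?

"it" takes "a stamp" as antecedent — a donkey pronoun bound across the clause boundary.
Weak reading: every collector c with some acquired-stamp has at least one acquired-stamp s such that catalogued(c,s).
Per collector: C1:✓  C2:✓  C3:✓  C4:✓
Every collector in the restrictor has a witness.

True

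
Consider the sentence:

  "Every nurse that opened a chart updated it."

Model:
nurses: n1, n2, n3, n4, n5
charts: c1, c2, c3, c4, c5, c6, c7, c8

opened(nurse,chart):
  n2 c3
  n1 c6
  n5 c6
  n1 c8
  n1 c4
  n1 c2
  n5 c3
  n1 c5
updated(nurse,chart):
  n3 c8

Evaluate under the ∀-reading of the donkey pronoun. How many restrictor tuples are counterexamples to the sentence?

"it" takes "a chart" as antecedent — a donkey pronoun bound across the clause boundary.
Strong reading: for every (n,c) with opened(n,c), updated(n,c).
Restrictor pairs: (n1,c2) ✗  (n1,c4) ✗  (n1,c5) ✗  (n1,c6) ✗  (n1,c8) ✗  (n2,c3) ✗  (n5,c3) ✗  (n5,c6) ✗
Counterexamples (restrictor pairs failing the scope): 8.

8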